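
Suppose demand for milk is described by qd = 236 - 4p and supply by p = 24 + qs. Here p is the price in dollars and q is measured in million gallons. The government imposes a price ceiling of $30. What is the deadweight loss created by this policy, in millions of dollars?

Rearranging supply gives qs = p - 24. Setting quantity demanded equal to quantity supplied, 236 - 4p = p - 24, gives p* = 52 and q* = 28.
Since 30 < 52, the ceiling is binding.
At p = 30: qd = 236 - 4·30 = 116 and qs = 30 - 24 = 6.
Quantity traded falls to 6. At q = 6 the demand price is (236 - 6)/4 = 57.5 and the supply price is 24 + 6 = 30.
Deadweight loss = ½ · (57.5 - 30) · (28 - 6) = ½ · 27.5 · 22 = 302.5.

302.5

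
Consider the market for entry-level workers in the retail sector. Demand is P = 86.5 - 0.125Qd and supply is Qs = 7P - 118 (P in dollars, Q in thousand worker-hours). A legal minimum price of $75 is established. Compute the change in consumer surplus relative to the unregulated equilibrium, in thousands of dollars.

Rearranging demand gives Qd = 692 - 8P. Equilibrium: 692 - 8P = 7P - 118, so 810 = 15P and P* = 54, Q* = 260.
Since 75 > 54, the floor is binding.
At P = 75: Qd = 692 - 8·75 = 92 and Qs = 7·75 - 118 = 407.
Consumer surplus without the control is ½ · (86.5 - 54) · 260 = 4225.
With the floor, consumers buy 92 units at 75, so CS = ½ · (86.5 - 75) · 92 = 529.
Change in consumer surplus = 529 - 4225 = -3696.

-3696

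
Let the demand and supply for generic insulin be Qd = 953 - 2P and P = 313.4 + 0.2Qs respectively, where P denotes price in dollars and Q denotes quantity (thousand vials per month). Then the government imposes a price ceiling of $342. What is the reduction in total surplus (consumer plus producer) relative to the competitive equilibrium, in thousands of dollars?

2835

Rearranging supply gives Qs = 5P - 1567. In a free market, 953 - 2P = 5P - 1567 gives the equilibrium P* = 360, Q* = 233.
The ceiling of 342 is below the equilibrium price 360, so it binds.
At P = 342: Qd = 953 - 2·342 = 269 and Qs = 5·342 - 1567 = 143.
Quantity traded falls to 143. At Q = 143 the demand price is (953 - 143)/2 = 405 and the supply price is (1567 + 143)/5 = 342.
Deadweight loss = ½ · (405 - 342) · (233 - 143) = ½ · 63 · 90 = 2835.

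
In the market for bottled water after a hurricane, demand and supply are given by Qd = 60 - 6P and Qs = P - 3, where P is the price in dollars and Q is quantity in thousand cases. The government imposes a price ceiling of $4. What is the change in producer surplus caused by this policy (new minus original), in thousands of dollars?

Setting quantity demanded equal to quantity supplied, 60 - 6P = P - 3, gives P* = 9 and Q* = 6.
Since 4 < 9, the ceiling is binding.
At P = 4: Qd = 60 - 6·4 = 36 and Qs = 4 - 3 = 1.
Producer surplus without the control is ½ · (9 - 3) · 6 = 18.
With the ceiling, producers sell 1 units at 4, so PS = ½ · (4 - 3) · 1 = 0.5.
Change in producer surplus = 0.5 - 18 = -17.5.

-17.5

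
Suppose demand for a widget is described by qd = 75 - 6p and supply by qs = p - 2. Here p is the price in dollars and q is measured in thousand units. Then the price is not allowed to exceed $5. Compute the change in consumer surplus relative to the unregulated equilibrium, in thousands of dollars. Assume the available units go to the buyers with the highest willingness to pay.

15

Setting quantity demanded equal to quantity supplied, 75 - 6p = p - 2, gives p* = 11 and q* = 9.
Because the ceiling (5) lies below the market-clearing price, it is binding.
At p = 5: qd = 75 - 6·5 = 45 and qs = 5 - 2 = 3.
Consumer surplus without the control is ½ · (12.5 - 11) · 9 = 6.75.
With the ceiling, 3 units are sold at 5 (assume they go to the highest-value buyers). The demand price at q = 3 is 12, so CS = ½ · [(12.5 - 5) + (12 - 5)] · 3 = 21.75.
Change in consumer surplus = 21.75 - 6.75 = 15.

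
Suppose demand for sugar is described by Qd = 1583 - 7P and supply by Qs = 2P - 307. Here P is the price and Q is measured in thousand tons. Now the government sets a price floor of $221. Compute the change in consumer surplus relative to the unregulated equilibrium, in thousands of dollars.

Without the control the market clears where 1583 - 7P = 2P - 307, i.e. P* = 210 and Q* = 113.
The floor of 221 is above the equilibrium price 210, so it binds.
At P = 221: Qd = 1583 - 7·221 = 36 and Qs = 2·221 - 307 = 135.
Consumer surplus without the control is ½ · (1583/7 - 210) · 113 = 12769/14.
With the floor, consumers buy 36 units at 221, so CS = ½ · (1583/7 - 221) · 36 = 648/7.
Change in consumer surplus = 648/7 - 12769/14 = -819.5.

-819.5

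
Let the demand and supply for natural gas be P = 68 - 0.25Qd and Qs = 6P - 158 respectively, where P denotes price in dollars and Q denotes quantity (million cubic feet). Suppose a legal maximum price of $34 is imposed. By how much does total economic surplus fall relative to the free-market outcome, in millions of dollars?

607.5

Rearranging demand gives Qd = 272 - 4P. In a free market, 272 - 4P = 6P - 158 gives the equilibrium P* = 43, Q* = 100.
The ceiling of 34 is below the equilibrium price 43, so it binds.
At P = 34: Qd = 272 - 4·34 = 136 and Qs = 6·34 - 158 = 46.
Quantity traded falls to 46. At Q = 46 the demand price is (272 - 46)/4 = 56.5 and the supply price is (158 + 46)/6 = 34.
Deadweight loss = ½ · (56.5 - 34) · (100 - 46) = ½ · 22.5 · 54 = 607.5.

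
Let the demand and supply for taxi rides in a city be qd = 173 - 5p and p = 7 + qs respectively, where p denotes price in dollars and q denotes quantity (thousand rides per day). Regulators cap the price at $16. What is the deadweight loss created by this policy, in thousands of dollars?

117.6

Rearranging supply gives qs = p - 7. Equilibrium: 173 - 5p = p - 7, so 180 = 6p and p* = 30, q* = 23.
Since 16 < 30, the ceiling is binding.
At p = 16: qd = 173 - 5·16 = 93 and qs = 16 - 7 = 9.
Quantity traded falls to 9. At q = 9 the demand price is (173 - 9)/5 = 32.8 and the supply price is 7 + 9 = 16.
Deadweight loss = ½ · (32.8 - 16) · (23 - 9) = ½ · 16.8 · 14 = 117.6.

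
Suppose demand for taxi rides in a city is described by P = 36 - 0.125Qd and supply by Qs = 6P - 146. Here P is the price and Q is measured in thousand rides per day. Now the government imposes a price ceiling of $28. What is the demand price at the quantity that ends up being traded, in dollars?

Rearranging demand gives Qd = 288 - 8P. Equilibrium: 288 - 8P = 6P - 146, so 434 = 14P and P* = 31, Q* = 40.
Since 28 < 31, the ceiling is binding.
At P = 28: Qd = 288 - 8·28 = 64 and Qs = 6·28 - 146 = 22.
Only 22 units reach the market. On the demand curve, the marginal buyer's willingness to pay at Q = 22 is (288 - 22)/8 = 33.25.

33.25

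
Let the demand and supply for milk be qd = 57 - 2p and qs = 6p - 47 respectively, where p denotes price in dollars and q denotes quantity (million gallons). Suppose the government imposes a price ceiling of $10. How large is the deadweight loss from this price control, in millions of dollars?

108

Equilibrium: 57 - 2p = 6p - 47, so 104 = 8p and p* = 13, q* = 31.
The ceiling of 10 is below the equilibrium price 13, so it binds.
At p = 10: qd = 57 - 2·10 = 37 and qs = 6·10 - 47 = 13.
Quantity traded falls to 13. At q = 13 the demand price is (57 - 13)/2 = 22 and the supply price is (47 + 13)/6 = 10.
Deadweight loss = ½ · (22 - 10) · (31 - 13) = ½ · 12 · 18 = 108.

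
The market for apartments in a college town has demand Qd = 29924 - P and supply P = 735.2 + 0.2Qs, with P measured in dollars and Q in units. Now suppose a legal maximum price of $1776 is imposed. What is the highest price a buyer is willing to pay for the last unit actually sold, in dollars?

Rearranging supply gives Qs = 5P - 3676. Setting quantity demanded equal to quantity supplied, 29924 - P = 5P - 3676, gives P* = 5600 and Q* = 24324.
Because the ceiling (1776) lies below the market-clearing price, it is binding.
At P = 1776: Qd = 29924 - 1776 = 28148 and Qs = 5·1776 - 3676 = 5204.
Only 5204 units reach the market. On the demand curve, the marginal buyer's willingness to pay at Q = 5204 is (29924 - 5204) = 24720.

24720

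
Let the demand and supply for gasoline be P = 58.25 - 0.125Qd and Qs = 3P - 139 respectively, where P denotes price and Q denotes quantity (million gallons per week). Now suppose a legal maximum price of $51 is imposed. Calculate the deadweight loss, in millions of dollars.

33

Rearranging demand gives Qd = 466 - 8P. Setting quantity demanded equal to quantity supplied, 466 - 8P = 3P - 139, gives P* = 55 and Q* = 26.
Because the ceiling (51) lies below the market-clearing price, it is binding.
At P = 51: Qd = 466 - 8·51 = 58 and Qs = 3·51 - 139 = 14.
Quantity traded falls to 14. At Q = 14 the demand price is (466 - 14)/8 = 56.5 and the supply price is (139 + 14)/3 = 51.
Deadweight loss = ½ · (56.5 - 51) · (26 - 14) = ½ · 5.5 · 12 = 33.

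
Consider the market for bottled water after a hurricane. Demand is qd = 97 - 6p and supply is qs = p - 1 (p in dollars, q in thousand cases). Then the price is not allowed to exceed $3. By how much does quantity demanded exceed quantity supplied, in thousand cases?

Without the control the market clears where 97 - 6p = p - 1, i.e. p* = 14 and q* = 13.
The ceiling of 3 is below the equilibrium price 14, so it binds.
At p = 3: qd = 97 - 6·3 = 79 and qs = 3 - 1 = 2.
Shortage = qd - qs = 79 - 2 = 77.

77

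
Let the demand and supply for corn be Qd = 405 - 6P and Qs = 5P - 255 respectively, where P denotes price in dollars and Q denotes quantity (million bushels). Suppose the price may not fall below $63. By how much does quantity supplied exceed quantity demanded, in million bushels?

33

Without the control the market clears where 405 - 6P = 5P - 255, i.e. P* = 60 and Q* = 45.
Because the floor (63) lies above the market-clearing price, it is binding.
At P = 63: Qd = 405 - 6·63 = 27 and Qs = 5·63 - 255 = 60.
Surplus = Qs - Qd = 60 - 27 = 33.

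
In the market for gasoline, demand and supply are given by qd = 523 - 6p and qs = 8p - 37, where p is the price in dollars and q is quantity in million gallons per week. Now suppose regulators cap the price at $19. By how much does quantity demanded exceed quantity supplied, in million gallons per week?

In a free market, 523 - 6p = 8p - 37 gives the equilibrium p* = 40, q* = 283.
Because the ceiling (19) lies below the market-clearing price, it is binding.
At p = 19: qd = 523 - 6·19 = 409 and qs = 8·19 - 37 = 115.
Shortage = qd - qs = 409 - 115 = 294.

294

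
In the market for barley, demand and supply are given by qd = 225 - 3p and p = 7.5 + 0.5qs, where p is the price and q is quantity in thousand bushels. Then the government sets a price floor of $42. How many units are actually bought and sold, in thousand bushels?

Rearranging supply gives qs = 2p - 15. Setting quantity demanded equal to quantity supplied, 225 - 3p = 2p - 15, gives p* = 48 and q* = 81.
Since 42 is below p* = 48, the floor does not bind and the free-market outcome prevails.

81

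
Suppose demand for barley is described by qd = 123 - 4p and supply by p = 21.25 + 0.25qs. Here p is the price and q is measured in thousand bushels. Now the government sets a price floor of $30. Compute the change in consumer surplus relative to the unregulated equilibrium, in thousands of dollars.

Rearranging supply gives qs = 4p - 85. Equilibrium: 123 - 4p = 4p - 85, so 208 = 8p and p* = 26, q* = 19.
The floor of 30 is above the equilibrium price 26, so it binds.
At p = 30: qd = 123 - 4·30 = 3 and qs = 4·30 - 85 = 35.
Consumer surplus without the control is ½ · (30.75 - 26) · 19 = 45.125.
With the floor, consumers buy 3 units at 30, so CS = ½ · (30.75 - 30) · 3 = 1.125.
Change in consumer surplus = 1.125 - 45.125 = -44.

-44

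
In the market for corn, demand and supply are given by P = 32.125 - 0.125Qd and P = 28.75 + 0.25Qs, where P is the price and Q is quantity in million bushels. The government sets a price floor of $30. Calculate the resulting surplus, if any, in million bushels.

0

Rearranging demand gives Qd = 257 - 8P; rearranging supply gives Qs = 4P - 115. Without the control the market clears where 257 - 8P = 4P - 115, i.e. P* = 31 and Q* = 9.
Since 30 is below P* = 31, the floor does not bind and the free-market outcome prevails.
Since the control does not bind, there is no surplus.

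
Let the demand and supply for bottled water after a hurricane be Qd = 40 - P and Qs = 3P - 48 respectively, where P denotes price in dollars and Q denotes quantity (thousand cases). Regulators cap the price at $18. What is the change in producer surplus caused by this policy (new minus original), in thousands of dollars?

-48

Without the control the market clears where 40 - P = 3P - 48, i.e. P* = 22 and Q* = 18.
The ceiling of 18 is below the equilibrium price 22, so it binds.
At P = 18: Qd = 40 - 18 = 22 and Qs = 3·18 - 48 = 6.
Producer surplus without the control is ½ · (22 - 16) · 18 = 54.
With the ceiling, producers sell 6 units at 18, so PS = ½ · (18 - 16) · 6 = 6.
Change in producer surplus = 6 - 54 = -48.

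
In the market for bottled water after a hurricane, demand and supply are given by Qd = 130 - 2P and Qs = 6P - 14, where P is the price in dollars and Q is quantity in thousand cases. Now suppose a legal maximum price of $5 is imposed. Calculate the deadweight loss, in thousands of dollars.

In a free market, 130 - 2P = 6P - 14 gives the equilibrium P* = 18, Q* = 94.
Because the ceiling (5) lies below the market-clearing price, it is binding.
At P = 5: Qd = 130 - 2·5 = 120 and Qs = 6·5 - 14 = 16.
Quantity traded falls to 16. At Q = 16 the demand price is (130 - 16)/2 = 57 and the supply price is (14 + 16)/6 = 5.
Deadweight loss = ½ · (57 - 5) · (94 - 16) = ½ · 52 · 78 = 2028.

2028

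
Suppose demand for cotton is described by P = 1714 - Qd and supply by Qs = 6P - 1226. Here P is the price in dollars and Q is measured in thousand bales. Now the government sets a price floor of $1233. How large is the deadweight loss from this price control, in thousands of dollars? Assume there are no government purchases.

385565.25

Rearranging demand gives Qd = 1714 - P. Without the control the market clears where 1714 - P = 6P - 1226, i.e. P* = 420 and Q* = 1294.
The floor of 1233 is above the equilibrium price 420, so it binds.
At P = 1233: Qd = 1714 - 1233 = 481 and Qs = 6·1233 - 1226 = 6172.
Quantity traded falls to 481. At Q = 481 the demand price is 1714 - 481 = 1233 and the supply price is (1226 + 481)/6 = 284.5.
Deadweight loss = ½ · (1233 - 284.5) · (1294 - 481) = ½ · 948.5 · 813 = 385565.25.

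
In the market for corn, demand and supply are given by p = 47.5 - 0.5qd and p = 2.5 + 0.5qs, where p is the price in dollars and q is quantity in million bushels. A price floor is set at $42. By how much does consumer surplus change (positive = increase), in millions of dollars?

-476

Rearranging demand gives qd = 95 - 2p; rearranging supply gives qs = 2p - 5. Setting quantity demanded equal to quantity supplied, 95 - 2p = 2p - 5, gives p* = 25 and q* = 45.
Since 42 > 25, the floor is binding.
At p = 42: qd = 95 - 2·42 = 11 and qs = 2·42 - 5 = 79.
Consumer surplus without the control is ½ · (47.5 - 25) · 45 = 506.25.
With the floor, consumers buy 11 units at 42, so CS = ½ · (47.5 - 42) · 11 = 30.25.
Change in consumer surplus = 30.25 - 506.25 = -476.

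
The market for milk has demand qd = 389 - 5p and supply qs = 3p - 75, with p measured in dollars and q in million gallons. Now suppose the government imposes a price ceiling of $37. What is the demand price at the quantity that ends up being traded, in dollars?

In a free market, 389 - 5p = 3p - 75 gives the equilibrium p* = 58, q* = 99.
Because the ceiling (37) lies below the market-clearing price, it is binding.
At p = 37: qd = 389 - 5·37 = 204 and qs = 3·37 - 75 = 36.
Only 36 units reach the market. On the demand curve, the marginal buyer's willingness to pay at q = 36 is (389 - 36)/5 = 70.6.

70.6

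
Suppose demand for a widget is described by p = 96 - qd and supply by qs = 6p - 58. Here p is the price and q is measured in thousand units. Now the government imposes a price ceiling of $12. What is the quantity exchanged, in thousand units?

14

Rearranging demand gives qd = 96 - p. In a free market, 96 - p = 6p - 58 gives the equilibrium p* = 22, q* = 74.
The ceiling of 12 is below the equilibrium price 22, so it binds.
At p = 12: qd = 96 - 12 = 84 and qs = 6·12 - 58 = 14.
The quantity actually transacted is the short side, supply: 14.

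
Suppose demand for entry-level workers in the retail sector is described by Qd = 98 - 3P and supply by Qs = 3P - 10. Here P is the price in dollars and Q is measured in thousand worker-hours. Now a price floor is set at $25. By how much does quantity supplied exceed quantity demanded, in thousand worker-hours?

In a free market, 98 - 3P = 3P - 10 gives the equilibrium P* = 18, Q* = 44.
The floor of 25 is above the equilibrium price 18, so it binds.
At P = 25: Qd = 98 - 3·25 = 23 and Qs = 3·25 - 10 = 65.
Surplus = Qs - Qd = 65 - 23 = 42.

42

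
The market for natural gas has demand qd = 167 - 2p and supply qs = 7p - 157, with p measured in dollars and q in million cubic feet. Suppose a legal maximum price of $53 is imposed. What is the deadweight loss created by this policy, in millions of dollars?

Setting quantity demanded equal to quantity supplied, 167 - 2p = 7p - 157, gives p* = 36 and q* = 95.
Since 53 is above p* = 36, the ceiling does not bind and the free-market outcome prevails.
Since the control does not bind, no trades are prevented and deadweight loss is zero.

0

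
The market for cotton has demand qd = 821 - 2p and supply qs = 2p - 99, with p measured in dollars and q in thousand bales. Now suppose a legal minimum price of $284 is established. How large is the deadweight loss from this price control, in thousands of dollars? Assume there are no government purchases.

Equilibrium: 821 - 2p = 2p - 99, so 920 = 4p and p* = 230, q* = 361.
Because the floor (284) lies above the market-clearing price, it is binding.
At p = 284: qd = 821 - 2·284 = 253 and qs = 2·284 - 99 = 469.
Quantity traded falls to 253. At q = 253 the demand price is (821 - 253)/2 = 284 and the supply price is (99 + 253)/2 = 176.
Deadweight loss = ½ · (284 - 176) · (361 - 253) = ½ · 108 · 108 = 5832.

5832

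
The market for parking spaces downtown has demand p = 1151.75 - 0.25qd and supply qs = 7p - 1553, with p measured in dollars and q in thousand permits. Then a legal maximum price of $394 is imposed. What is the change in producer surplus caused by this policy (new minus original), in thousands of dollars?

Rearranging demand gives qd = 4607 - 4p. Equilibrium: 4607 - 4p = 7p - 1553, so 6160 = 11p and p* = 560, q* = 2367.
The ceiling of 394 is below the equilibrium price 560, so it binds.
At p = 394: qd = 4607 - 4·394 = 3031 and qs = 7·394 - 1553 = 1205.
Producer surplus without the control is ½ · (560 - 1553/7) · 2367 = 5602689/14.
With the ceiling, producers sell 1205 units at 394, so PS = ½ · (394 - 1553/7) · 1205 = 1452025/14.
Change in producer surplus = 1452025/14 - 5602689/14 = -296476.

-296476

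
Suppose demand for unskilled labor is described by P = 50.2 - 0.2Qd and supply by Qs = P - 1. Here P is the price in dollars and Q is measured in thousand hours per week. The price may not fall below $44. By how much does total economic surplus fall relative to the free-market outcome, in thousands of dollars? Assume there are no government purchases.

Rearranging demand gives Qd = 251 - 5P. Setting quantity demanded equal to quantity supplied, 251 - 5P = P - 1, gives P* = 42 and Q* = 41.
The floor of 44 is above the equilibrium price 42, so it binds.
At P = 44: Qd = 251 - 5·44 = 31 and Qs = 44 - 1 = 43.
Quantity traded falls to 31. At Q = 31 the demand price is (251 - 31)/5 = 44 and the supply price is 1 + 31 = 32.
Deadweight loss = ½ · (44 - 32) · (41 - 31) = ½ · 12 · 10 = 60.

60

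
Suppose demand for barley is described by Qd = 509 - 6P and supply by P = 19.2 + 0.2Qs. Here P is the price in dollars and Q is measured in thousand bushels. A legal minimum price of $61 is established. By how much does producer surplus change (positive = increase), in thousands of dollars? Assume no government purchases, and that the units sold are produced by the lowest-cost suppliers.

Rearranging supply gives Qs = 5P - 96. Setting quantity demanded equal to quantity supplied, 509 - 6P = 5P - 96, gives P* = 55 and Q* = 179.
Since 61 > 55, the floor is binding.
At P = 61: Qd = 509 - 6·61 = 143 and Qs = 5·61 - 96 = 209.
Producer surplus without the control is ½ · (55 - 19.2) · 179 = 3204.1.
With the floor, 143 units are sold at 61. The supply price at Q = 143 is 47.8, so PS = ½ · [(61 - 19.2) + (61 - 47.8)] · 143 = 3932.5.
Change in producer surplus = 3932.5 - 3204.1 = 728.4.

728.4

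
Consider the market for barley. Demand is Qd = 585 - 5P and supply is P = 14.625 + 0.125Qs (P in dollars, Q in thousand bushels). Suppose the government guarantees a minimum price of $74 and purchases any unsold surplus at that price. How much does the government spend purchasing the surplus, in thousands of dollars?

19240

Rearranging supply gives Qs = 8P - 117. Setting quantity demanded equal to quantity supplied, 585 - 5P = 8P - 117, gives P* = 54 and Q* = 315.
The floor of 74 is above the equilibrium price 54, so it binds.
At P = 74: Qd = 585 - 5·74 = 215 and Qs = 8·74 - 117 = 475.
Surplus = Qs - Qd = 260.
Government expenditure = surplus × support price = 260 × 74 = 19240.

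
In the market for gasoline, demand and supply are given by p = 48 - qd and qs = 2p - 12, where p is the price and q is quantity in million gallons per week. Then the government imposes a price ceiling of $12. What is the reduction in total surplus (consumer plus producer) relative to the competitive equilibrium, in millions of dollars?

192

Rearranging demand gives qd = 48 - p. Equilibrium: 48 - p = 2p - 12, so 60 = 3p and p* = 20, q* = 28.
The ceiling of 12 is below the equilibrium price 20, so it binds.
At p = 12: qd = 48 - 12 = 36 and qs = 2·12 - 12 = 12.
Quantity traded falls to 12. At q = 12 the demand price is 48 - 12 = 36 and the supply price is (12 + 12)/2 = 12.
Deadweight loss = ½ · (36 - 12) · (28 - 12) = ½ · 24 · 16 = 192.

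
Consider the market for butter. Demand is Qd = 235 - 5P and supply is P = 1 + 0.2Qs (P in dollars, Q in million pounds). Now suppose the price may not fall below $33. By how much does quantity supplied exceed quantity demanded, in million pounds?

90

Rearranging supply gives Qs = 5P - 5. Equilibrium: 235 - 5P = 5P - 5, so 240 = 10P and P* = 24, Q* = 115.
Since 33 > 24, the floor is binding.
At P = 33: Qd = 235 - 5·33 = 70 and Qs = 5·33 - 5 = 160.
Surplus = Qs - Qd = 160 - 70 = 90.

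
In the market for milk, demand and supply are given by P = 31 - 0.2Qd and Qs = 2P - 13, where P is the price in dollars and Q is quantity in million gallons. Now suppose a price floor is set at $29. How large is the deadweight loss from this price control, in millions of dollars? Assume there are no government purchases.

Rearranging demand gives Qd = 155 - 5P. In a free market, 155 - 5P = 2P - 13 gives the equilibrium P* = 24, Q* = 35.
Because the floor (29) lies above the market-clearing price, it is binding.
At P = 29: Qd = 155 - 5·29 = 10 and Qs = 2·29 - 13 = 45.
Quantity traded falls to 10. At Q = 10 the demand price is (155 - 10)/5 = 29 and the supply price is (13 + 10)/2 = 11.5.
Deadweight loss = ½ · (29 - 11.5) · (35 - 10) = ½ · 17.5 · 25 = 218.75.

218.75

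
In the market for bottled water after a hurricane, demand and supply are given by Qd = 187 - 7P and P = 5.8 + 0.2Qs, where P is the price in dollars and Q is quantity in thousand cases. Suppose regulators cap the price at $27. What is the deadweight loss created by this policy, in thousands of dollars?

0

Rearranging supply gives Qs = 5P - 29. Without the control the market clears where 187 - 7P = 5P - 29, i.e. P* = 18 and Q* = 61.
The ceiling of 27 is above the equilibrium price 18, so it is not binding; the market clears at P* = 18, Q* = 61.
Since the control does not bind, no trades are prevented and deadweight loss is zero.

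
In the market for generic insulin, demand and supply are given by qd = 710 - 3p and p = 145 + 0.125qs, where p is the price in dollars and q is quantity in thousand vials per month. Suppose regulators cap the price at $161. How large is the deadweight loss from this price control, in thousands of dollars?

Rearranging supply gives qs = 8p - 1160. In a free market, 710 - 3p = 8p - 1160 gives the equilibrium p* = 170, q* = 200.
The ceiling of 161 is below the equilibrium price 170, so it binds.
At p = 161: qd = 710 - 3·161 = 227 and qs = 8·161 - 1160 = 128.
Quantity traded falls to 128. At q = 128 the demand price is (710 - 128)/3 = 194 and the supply price is (1160 + 128)/8 = 161.
Deadweight loss = ½ · (194 - 161) · (200 - 128) = ½ · 33 · 72 = 1188.

1188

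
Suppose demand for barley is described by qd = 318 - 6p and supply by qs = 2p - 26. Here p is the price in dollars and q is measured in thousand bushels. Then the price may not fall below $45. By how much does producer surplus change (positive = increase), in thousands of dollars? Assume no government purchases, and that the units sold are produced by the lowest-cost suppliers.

60

In a free market, 318 - 6p = 2p - 26 gives the equilibrium p* = 43, q* = 60.
Since 45 > 43, the floor is binding.
At p = 45: qd = 318 - 6·45 = 48 and qs = 2·45 - 26 = 64.
Producer surplus without the control is ½ · (43 - 13) · 60 = 900.
With the floor, 48 units are sold at 45. The supply price at q = 48 is 37, so PS = ½ · [(45 - 13) + (45 - 37)] · 48 = 960.
Change in producer surplus = 960 - 900 = 60.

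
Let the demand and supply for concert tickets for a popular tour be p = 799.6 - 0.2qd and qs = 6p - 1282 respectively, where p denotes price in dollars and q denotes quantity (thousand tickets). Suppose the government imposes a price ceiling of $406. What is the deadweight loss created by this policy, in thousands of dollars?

36141.6

Rearranging demand gives qd = 3998 - 5p. Setting quantity demanded equal to quantity supplied, 3998 - 5p = 6p - 1282, gives p* = 480 and q* = 1598.
Because the ceiling (406) lies below the market-clearing price, it is binding.
At p = 406: qd = 3998 - 5·406 = 1968 and qs = 6·406 - 1282 = 1154.
Quantity traded falls to 1154. At q = 1154 the demand price is (3998 - 1154)/5 = 568.8 and the supply price is (1282 + 1154)/6 = 406.
Deadweight loss = ½ · (568.8 - 406) · (1598 - 1154) = ½ · 162.8 · 444 = 36141.6.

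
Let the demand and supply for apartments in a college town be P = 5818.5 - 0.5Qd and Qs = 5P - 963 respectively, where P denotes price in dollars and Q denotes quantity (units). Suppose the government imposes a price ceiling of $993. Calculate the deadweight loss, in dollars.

Rearranging demand gives Qd = 11637 - 2P. In a free market, 11637 - 2P = 5P - 963 gives the equilibrium P* = 1800, Q* = 8037.
Because the ceiling (993) lies below the market-clearing price, it is binding.
At P = 993: Qd = 11637 - 2·993 = 9651 and Qs = 5·993 - 963 = 4002.
Quantity traded falls to 4002. At Q = 4002 the demand price is (11637 - 4002)/2 = 3817.5 and the supply price is (963 + 4002)/5 = 993.
Deadweight loss = ½ · (3817.5 - 993) · (8037 - 4002) = ½ · 2824.5 · 4035 = 5698428.75.

5698428.75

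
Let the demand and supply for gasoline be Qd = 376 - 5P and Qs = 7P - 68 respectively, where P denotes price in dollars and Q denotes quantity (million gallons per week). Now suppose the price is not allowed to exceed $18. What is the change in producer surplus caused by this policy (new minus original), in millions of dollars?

Equilibrium: 376 - 5P = 7P - 68, so 444 = 12P and P* = 37, Q* = 191.
The ceiling of 18 is below the equilibrium price 37, so it binds.
At P = 18: Qd = 376 - 5·18 = 286 and Qs = 7·18 - 68 = 58.
Producer surplus without the control is ½ · (37 - 68/7) · 191 = 36481/14.
With the ceiling, producers sell 58 units at 18, so PS = ½ · (18 - 68/7) · 58 = 1682/7.
Change in producer surplus = 1682/7 - 36481/14 = -2365.5.

-2365.5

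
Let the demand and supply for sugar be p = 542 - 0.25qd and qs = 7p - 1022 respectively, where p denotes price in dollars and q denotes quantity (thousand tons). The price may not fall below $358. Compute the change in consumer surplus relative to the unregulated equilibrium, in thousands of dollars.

-59296

Rearranging demand gives qd = 2168 - 4p. Setting quantity demanded equal to quantity supplied, 2168 - 4p = 7p - 1022, gives p* = 290 and q* = 1008.
The floor of 358 is above the equilibrium price 290, so it binds.
At p = 358: qd = 2168 - 4·358 = 736 and qs = 7·358 - 1022 = 1484.
Consumer surplus without the control is ½ · (542 - 290) · 1008 = 127008.
With the floor, consumers buy 736 units at 358, so CS = ½ · (542 - 358) · 736 = 67712.
Change in consumer surplus = 67712 - 127008 = -59296.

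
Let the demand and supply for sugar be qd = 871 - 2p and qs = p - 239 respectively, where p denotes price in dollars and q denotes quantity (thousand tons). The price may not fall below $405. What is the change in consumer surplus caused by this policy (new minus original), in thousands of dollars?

-3360

Setting quantity demanded equal to quantity supplied, 871 - 2p = p - 239, gives p* = 370 and q* = 131.
Because the floor (405) lies above the market-clearing price, it is binding.
At p = 405: qd = 871 - 2·405 = 61 and qs = 405 - 239 = 166.
Consumer surplus without the control is ½ · (435.5 - 370) · 131 = 4290.25.
With the floor, consumers buy 61 units at 405, so CS = ½ · (435.5 - 405) · 61 = 930.25.
Change in consumer surplus = 930.25 - 4290.25 = -3360.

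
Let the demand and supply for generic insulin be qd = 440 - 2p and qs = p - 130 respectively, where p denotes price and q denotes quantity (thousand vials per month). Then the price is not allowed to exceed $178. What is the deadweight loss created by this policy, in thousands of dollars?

108

In a free market, 440 - 2p = p - 130 gives the equilibrium p* = 190, q* = 60.
Because the ceiling (178) lies below the market-clearing price, it is binding.
At p = 178: qd = 440 - 2·178 = 84 and qs = 178 - 130 = 48.
Quantity traded falls to 48. At q = 48 the demand price is (440 - 48)/2 = 196 and the supply price is 130 + 48 = 178.
Deadweight loss = ½ · (196 - 178) · (60 - 48) = ½ · 18 · 12 = 108.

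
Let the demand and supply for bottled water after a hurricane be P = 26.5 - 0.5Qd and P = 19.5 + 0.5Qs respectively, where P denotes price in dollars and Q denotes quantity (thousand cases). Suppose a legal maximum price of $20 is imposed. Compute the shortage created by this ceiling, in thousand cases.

Rearranging demand gives Qd = 53 - 2P; rearranging supply gives Qs = 2P - 39. In a free market, 53 - 2P = 2P - 39 gives the equilibrium P* = 23, Q* = 7.
Since 20 < 23, the ceiling is binding.
At P = 20: Qd = 53 - 2·20 = 13 and Qs = 2·20 - 39 = 1.
Shortage = Qd - Qs = 13 - 1 = 12.

12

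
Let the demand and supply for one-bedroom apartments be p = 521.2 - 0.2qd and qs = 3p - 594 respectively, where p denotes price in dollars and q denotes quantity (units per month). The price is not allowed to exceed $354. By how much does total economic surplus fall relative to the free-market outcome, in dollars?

Rearranging demand gives qd = 2606 - 5p. Equilibrium: 2606 - 5p = 3p - 594, so 3200 = 8p and p* = 400, q* = 606.
Since 354 < 400, the ceiling is binding.
At p = 354: qd = 2606 - 5·354 = 836 and qs = 3·354 - 594 = 468.
Quantity traded falls to 468. At q = 468 the demand price is (2606 - 468)/5 = 427.6 and the supply price is (594 + 468)/3 = 354.
Deadweight loss = ½ · (427.6 - 354) · (606 - 468) = ½ · 73.6 · 138 = 5078.4.

5078.4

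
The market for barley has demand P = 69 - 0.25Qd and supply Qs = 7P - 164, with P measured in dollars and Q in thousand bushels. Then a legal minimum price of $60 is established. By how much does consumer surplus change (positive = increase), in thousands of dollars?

-1520

Rearranging demand gives Qd = 276 - 4P. In a free market, 276 - 4P = 7P - 164 gives the equilibrium P* = 40, Q* = 116.
Since 60 > 40, the floor is binding.
At P = 60: Qd = 276 - 4·60 = 36 and Qs = 7·60 - 164 = 256.
Consumer surplus without the control is ½ · (69 - 40) · 116 = 1682.
With the floor, consumers buy 36 units at 60, so CS = ½ · (69 - 60) · 36 = 162.
Change in consumer surplus = 162 - 1682 = -1520.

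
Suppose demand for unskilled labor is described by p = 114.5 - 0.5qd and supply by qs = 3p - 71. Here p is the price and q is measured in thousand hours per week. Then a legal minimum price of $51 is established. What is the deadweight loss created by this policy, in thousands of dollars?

0

Rearranging demand gives qd = 229 - 2p. Equilibrium: 229 - 2p = 3p - 71, so 300 = 5p and p* = 60, q* = 109.
The floor of 51 is below the equilibrium price 60, so it is not binding; the market clears at p* = 60, q* = 109.
Since the control does not bind, no trades are prevented and deadweight loss is zero.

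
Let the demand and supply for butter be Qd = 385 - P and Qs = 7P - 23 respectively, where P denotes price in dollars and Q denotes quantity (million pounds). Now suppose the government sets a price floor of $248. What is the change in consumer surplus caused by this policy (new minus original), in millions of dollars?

-46393.5

Equilibrium: 385 - P = 7P - 23, so 408 = 8P and P* = 51, Q* = 334.
The floor of 248 is above the equilibrium price 51, so it binds.
At P = 248: Qd = 385 - 248 = 137 and Qs = 7·248 - 23 = 1713.
Consumer surplus without the control is ½ · (385 - 51) · 334 = 55778.
With the floor, consumers buy 137 units at 248, so CS = ½ · (385 - 248) · 137 = 9384.5.
Change in consumer surplus = 9384.5 - 55778 = -46393.5.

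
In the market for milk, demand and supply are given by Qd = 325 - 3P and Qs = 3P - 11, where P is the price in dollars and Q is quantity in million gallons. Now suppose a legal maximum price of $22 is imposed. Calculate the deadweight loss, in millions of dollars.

In a free market, 325 - 3P = 3P - 11 gives the equilibrium P* = 56, Q* = 157.
Because the ceiling (22) lies below the market-clearing price, it is binding.
At P = 22: Qd = 325 - 3·22 = 259 and Qs = 3·22 - 11 = 55.
Quantity traded falls to 55. At Q = 55 the demand price is (325 - 55)/3 = 90 and the supply price is (11 + 55)/3 = 22.
Deadweight loss = ½ · (90 - 22) · (157 - 55) = ½ · 68 · 102 = 3468.

3468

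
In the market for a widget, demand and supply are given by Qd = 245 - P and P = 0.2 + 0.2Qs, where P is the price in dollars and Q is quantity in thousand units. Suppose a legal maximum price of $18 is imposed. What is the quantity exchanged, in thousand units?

Rearranging supply gives Qs = 5P - 1. Without the control the market clears where 245 - P = 5P - 1, i.e. P* = 41 and Q* = 204.
The ceiling of 18 is below the equilibrium price 41, so it binds.
At P = 18: Qd = 245 - 18 = 227 and Qs = 5·18 - 1 = 89.
The quantity actually transacted is the short side, supply: 89.

89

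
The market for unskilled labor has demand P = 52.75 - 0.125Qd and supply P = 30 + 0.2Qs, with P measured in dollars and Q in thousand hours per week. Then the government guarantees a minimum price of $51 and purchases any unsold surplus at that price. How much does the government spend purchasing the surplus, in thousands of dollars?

4641

Rearranging demand gives Qd = 422 - 8P; rearranging supply gives Qs = 5P - 150. Without the control the market clears where 422 - 8P = 5P - 150, i.e. P* = 44 and Q* = 70.
Because the floor (51) lies above the market-clearing price, it is binding.
At P = 51: Qd = 422 - 8·51 = 14 and Qs = 5·51 - 150 = 105.
Surplus = Qs - Qd = 91.
Government expenditure = surplus × support price = 91 × 51 = 4641.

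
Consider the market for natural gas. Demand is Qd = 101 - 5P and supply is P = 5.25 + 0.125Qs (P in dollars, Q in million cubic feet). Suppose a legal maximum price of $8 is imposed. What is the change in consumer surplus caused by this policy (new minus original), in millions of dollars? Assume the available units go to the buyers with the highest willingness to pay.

8.4

Rearranging supply gives Qs = 8P - 42. Without the control the market clears where 101 - 5P = 8P - 42, i.e. P* = 11 and Q* = 46.
Because the ceiling (8) lies below the market-clearing price, it is binding.
At P = 8: Qd = 101 - 5·8 = 61 and Qs = 8·8 - 42 = 22.
Consumer surplus without the control is ½ · (20.2 - 11) · 46 = 211.6.
With the ceiling, 22 units are sold at 8 (assume they go to the highest-value buyers). The demand price at Q = 22 is 15.8, so CS = ½ · [(20.2 - 8) + (15.8 - 8)] · 22 = 220.
Change in consumer surplus = 220 - 211.6 = 8.4.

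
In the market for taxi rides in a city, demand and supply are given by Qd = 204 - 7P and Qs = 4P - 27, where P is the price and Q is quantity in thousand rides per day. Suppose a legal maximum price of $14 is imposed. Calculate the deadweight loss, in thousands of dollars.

Without the control the market clears where 204 - 7P = 4P - 27, i.e. P* = 21 and Q* = 57.
The ceiling of 14 is below the equilibrium price 21, so it binds.
At P = 14: Qd = 204 - 7·14 = 106 and Qs = 4·14 - 27 = 29.
Quantity traded falls to 29. At Q = 29 the demand price is (204 - 29)/7 = 25 and the supply price is (27 + 29)/4 = 14.
Deadweight loss = ½ · (25 - 14) · (57 - 29) = ½ · 11 · 28 = 154.

154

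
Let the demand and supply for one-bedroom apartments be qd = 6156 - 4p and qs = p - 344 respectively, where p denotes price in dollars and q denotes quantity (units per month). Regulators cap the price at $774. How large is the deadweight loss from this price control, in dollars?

172922.5

Without the control the market clears where 6156 - 4p = p - 344, i.e. p* = 1300 and q* = 956.
The ceiling of 774 is below the equilibrium price 1300, so it binds.
At p = 774: qd = 6156 - 4·774 = 3060 and qs = 774 - 344 = 430.
Quantity traded falls to 430. At q = 430 the demand price is (6156 - 430)/4 = 1431.5 and the supply price is 344 + 430 = 774.
Deadweight loss = ½ · (1431.5 - 774) · (956 - 430) = ½ · 657.5 · 526 = 172922.5.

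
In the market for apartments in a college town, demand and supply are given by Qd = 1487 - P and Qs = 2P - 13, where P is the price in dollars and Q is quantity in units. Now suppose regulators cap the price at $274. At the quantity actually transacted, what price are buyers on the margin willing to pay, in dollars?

Without the control the market clears where 1487 - P = 2P - 13, i.e. P* = 500 and Q* = 987.
Because the ceiling (274) lies below the market-clearing price, it is binding.
At P = 274: Qd = 1487 - 274 = 1213 and Qs = 2·274 - 13 = 535.
Only 535 units reach the market. On the demand curve, the marginal buyer's willingness to pay at Q = 535 is (1487 - 535) = 952.

952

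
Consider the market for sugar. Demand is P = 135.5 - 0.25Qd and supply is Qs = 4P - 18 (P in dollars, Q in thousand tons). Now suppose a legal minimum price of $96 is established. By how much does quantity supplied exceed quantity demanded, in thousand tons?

Rearranging demand gives Qd = 542 - 4P. Equilibrium: 542 - 4P = 4P - 18, so 560 = 8P and P* = 70, Q* = 262.
Since 96 > 70, the floor is binding.
At P = 96: Qd = 542 - 4·96 = 158 and Qs = 4·96 - 18 = 366.
Surplus = Qs - Qd = 366 - 158 = 208.

208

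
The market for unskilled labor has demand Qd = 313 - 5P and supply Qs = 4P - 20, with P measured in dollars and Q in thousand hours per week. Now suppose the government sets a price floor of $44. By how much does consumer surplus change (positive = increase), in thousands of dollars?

-773.5

Without the control the market clears where 313 - 5P = 4P - 20, i.e. P* = 37 and Q* = 128.
Since 44 > 37, the floor is binding.
At P = 44: Qd = 313 - 5·44 = 93 and Qs = 4·44 - 20 = 156.
Consumer surplus without the control is ½ · (62.6 - 37) · 128 = 1638.4.
With the floor, consumers buy 93 units at 44, so CS = ½ · (62.6 - 44) · 93 = 864.9.
Change in consumer surplus = 864.9 - 1638.4 = -773.5.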